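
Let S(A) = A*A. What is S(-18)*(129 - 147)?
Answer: -5832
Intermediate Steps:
S(A) = A²
S(-18)*(129 - 147) = (-18)²*(129 - 147) = 324*(-18) = -5832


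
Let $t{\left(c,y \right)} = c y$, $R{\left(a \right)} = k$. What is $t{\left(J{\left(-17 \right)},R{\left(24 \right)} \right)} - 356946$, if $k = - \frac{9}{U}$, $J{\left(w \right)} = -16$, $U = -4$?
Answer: $-356982$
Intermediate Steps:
$k = \frac{9}{4}$ ($k = - \frac{9}{-4} = \left(-9\right) \left(- \frac{1}{4}\right) = \frac{9}{4} \approx 2.25$)
$R{\left(a \right)} = \frac{9}{4}$
$t{\left(J{\left(-17 \right)},R{\left(24 \right)} \right)} - 356946 = \left(-16\right) \frac{9}{4} - 356946 = -36 - 356946 = -356982$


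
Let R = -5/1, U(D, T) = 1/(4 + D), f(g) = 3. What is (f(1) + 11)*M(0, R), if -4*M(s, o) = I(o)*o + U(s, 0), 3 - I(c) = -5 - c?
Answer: 413/8 ≈ 51.625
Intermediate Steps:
I(c) = 8 + c (I(c) = 3 - (-5 - c) = 3 + (5 + c) = 8 + c)
R = -5 (R = -5*1 = -5)
M(s, o) = -1/(4*(4 + s)) - o*(8 + o)/4 (M(s, o) = -((8 + o)*o + 1/(4 + s))/4 = -(o*(8 + o) + 1/(4 + s))/4 = -(1/(4 + s) + o*(8 + o))/4 = -1/(4*(4 + s)) - o*(8 + o)/4)
(f(1) + 11)*M(0, R) = (3 + 11)*((-1 - 1*(-5)*(4 + 0)*(8 - 5))/(4*(4 + 0))) = 14*((1/4)*(-1 - 1*(-5)*4*3)/4) = 14*((1/4)*(1/4)*(-1 + 60)) = 14*((1/4)*(1/4)*59) = 14*(59/16) = 413/8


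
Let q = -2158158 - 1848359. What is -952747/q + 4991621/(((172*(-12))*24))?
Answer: -19951819118665/198466826112 ≈ -100.53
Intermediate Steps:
q = -4006517
-952747/q + 4991621/(((172*(-12))*24)) = -952747/(-4006517) + 4991621/(((172*(-12))*24)) = -952747*(-1/4006517) + 4991621/((-2064*24)) = 952747/4006517 + 4991621/(-49536) = 952747/4006517 + 4991621*(-1/49536) = 952747/4006517 - 4991621/49536 = -19951819118665/198466826112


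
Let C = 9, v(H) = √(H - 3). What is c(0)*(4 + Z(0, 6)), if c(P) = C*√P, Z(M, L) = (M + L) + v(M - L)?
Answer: 0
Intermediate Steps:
v(H) = √(-3 + H)
Z(M, L) = L + M + √(-3 + M - L) (Z(M, L) = (M + L) + √(-3 + (M - L)) = (L + M) + √(-3 + M - L) = L + M + √(-3 + M - L))
c(P) = 9*√P
c(0)*(4 + Z(0, 6)) = (9*√0)*(4 + (6 + 0 + √(-3 + 0 - 1*6))) = (9*0)*(4 + (6 + 0 + √(-3 + 0 - 6))) = 0*(4 + (6 + 0 + √(-9))) = 0*(4 + (6 + 0 + 3*I)) = 0*(4 + (6 + 3*I)) = 0*(10 + 3*I) = 0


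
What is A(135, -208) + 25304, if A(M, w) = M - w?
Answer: 25647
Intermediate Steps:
A(135, -208) + 25304 = (135 - 1*(-208)) + 25304 = (135 + 208) + 25304 = 343 + 25304 = 25647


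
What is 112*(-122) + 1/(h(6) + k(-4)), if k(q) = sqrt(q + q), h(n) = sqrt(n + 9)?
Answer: (1 - 13664*sqrt(15) - 27328*I*sqrt(2))/(sqrt(15) + 2*I*sqrt(2)) ≈ -13664.0 - 0.12298*I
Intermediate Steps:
h(n) = sqrt(9 + n)
k(q) = sqrt(2)*sqrt(q) (k(q) = sqrt(2*q) = sqrt(2)*sqrt(q))
112*(-122) + 1/(h(6) + k(-4)) = 112*(-122) + 1/(sqrt(9 + 6) + sqrt(2)*sqrt(-4)) = -13664 + 1/(sqrt(15) + sqrt(2)*(2*I)) = -13664 + 1/(sqrt(15) + 2*I*sqrt(2))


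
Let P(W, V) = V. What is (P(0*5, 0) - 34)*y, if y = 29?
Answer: -986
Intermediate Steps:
(P(0*5, 0) - 34)*y = (0 - 34)*29 = -34*29 = -986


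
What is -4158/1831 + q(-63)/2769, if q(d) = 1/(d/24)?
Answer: -241798190/106470819 ≈ -2.2710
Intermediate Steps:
q(d) = 24/d (q(d) = 1/(d*(1/24)) = 1/(d/24) = 24/d)
-4158/1831 + q(-63)/2769 = -4158/1831 + (24/(-63))/2769 = -4158*1/1831 + (24*(-1/63))*(1/2769) = -4158/1831 - 8/21*1/2769 = -4158/1831 - 8/58149 = -241798190/106470819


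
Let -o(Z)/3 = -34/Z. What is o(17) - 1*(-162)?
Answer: 168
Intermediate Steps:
o(Z) = 102/Z (o(Z) = -(-102)/Z = 102/Z)
o(17) - 1*(-162) = 102/17 - 1*(-162) = 102*(1/17) + 162 = 6 + 162 = 168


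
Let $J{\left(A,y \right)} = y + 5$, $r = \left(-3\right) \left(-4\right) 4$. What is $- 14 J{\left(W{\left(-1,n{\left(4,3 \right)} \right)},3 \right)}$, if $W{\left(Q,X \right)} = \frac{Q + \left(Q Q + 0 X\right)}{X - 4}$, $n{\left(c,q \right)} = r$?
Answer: $-112$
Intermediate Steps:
$r = 48$ ($r = 12 \cdot 4 = 48$)
$n{\left(c,q \right)} = 48$
$W{\left(Q,X \right)} = \frac{Q + Q^{2}}{-4 + X}$ ($W{\left(Q,X \right)} = \frac{Q + \left(Q^{2} + 0\right)}{-4 + X} = \frac{Q + Q^{2}}{-4 + X}$)
$J{\left(A,y \right)} = 5 + y$
$- 14 J{\left(W{\left(-1,n{\left(4,3 \right)} \right)},3 \right)} = - 14 \left(5 + 3\right) = \left(-14\right) 8 = -112$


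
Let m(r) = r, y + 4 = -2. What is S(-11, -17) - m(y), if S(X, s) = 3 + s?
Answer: -8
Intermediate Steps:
y = -6 (y = -4 - 2 = -6)
S(-11, -17) - m(y) = (3 - 17) - 1*(-6) = -14 + 6 = -8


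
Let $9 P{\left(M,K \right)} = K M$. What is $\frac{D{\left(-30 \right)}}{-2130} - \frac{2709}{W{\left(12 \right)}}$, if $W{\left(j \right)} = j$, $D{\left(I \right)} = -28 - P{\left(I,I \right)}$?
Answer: $- \frac{961439}{4260} \approx -225.69$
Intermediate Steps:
$P{\left(M,K \right)} = \frac{K M}{9}$
$D{\left(I \right)} = -28 - \frac{I^{2}}{9}$ ($D{\left(I \right)} = -28 - \frac{I I}{9} = -28 - \frac{I^{2}}{9}$)
$\frac{D{\left(-30 \right)}}{-2130} - \frac{2709}{W{\left(12 \right)}} = \frac{-28 - \frac{\left(-30\right)^{2}}{9}}{-2130} - \frac{2709}{12} = \left(-28 - 100\right) \left(- \frac{1}{2130}\right) - \frac{903}{4} = \left(-128\right) \left(- \frac{1}{2130}\right) - \frac{903}{4} = \frac{64}{1065} - \frac{903}{4} = - \frac{961439}{4260}$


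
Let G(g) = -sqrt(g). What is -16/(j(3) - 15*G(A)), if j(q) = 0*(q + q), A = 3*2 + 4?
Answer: -8*sqrt(10)/75 ≈ -0.33731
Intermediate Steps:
A = 10 (A = 6 + 4 = 10)
j(q) = 0 (j(q) = 0*(2*q) = 0)
-16/(j(3) - 15*G(A)) = -16/(0 - (-15)*sqrt(10)) = -16/(0 + 15*sqrt(10)) = -16*sqrt(10)/150 = -8*sqrt(10)/75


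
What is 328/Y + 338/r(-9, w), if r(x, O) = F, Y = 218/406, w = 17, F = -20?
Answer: 647419/1090 ≈ 593.96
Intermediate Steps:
Y = 109/203 (Y = 218*(1/406) = 109/203 ≈ 0.53695)
r(x, O) = -20
328/Y + 338/r(-9, w) = 328/(109/203) + 338/(-20) = 328*(203/109) + 338*(-1/20) = 66584/109 - 169/10 = 647419/1090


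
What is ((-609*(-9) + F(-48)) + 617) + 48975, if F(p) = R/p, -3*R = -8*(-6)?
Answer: 165220/3 ≈ 55073.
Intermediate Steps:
R = -16 (R = -(-8)*(-6)/3 = -1/3*48 = -16)
F(p) = -16/p
((-609*(-9) + F(-48)) + 617) + 48975 = ((-609*(-9) - 16/(-48)) + 617) + 48975 = ((5481 - 16*(-1/48)) + 617) + 48975 = ((5481 + 1/3) + 617) + 48975 = (16444/3 + 617) + 48975 = 18295/3 + 48975 = 165220/3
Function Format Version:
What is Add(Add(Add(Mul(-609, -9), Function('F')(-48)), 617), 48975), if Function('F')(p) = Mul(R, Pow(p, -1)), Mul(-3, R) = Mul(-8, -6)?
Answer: Rational(165220, 3) ≈ 55073.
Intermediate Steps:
R = -16 (R = Mul(Rational(-1, 3), Mul(-8, -6)) = Mul(Rational(-1, 3), 48) = -16)
Function('F')(p) = Mul(-16, Pow(p, -1))
Add(Add(Add(Mul(-609, -9), Function('F')(-48)), 617), 48975) = Add(Add(Add(Mul(-609, -9), Mul(-16, Pow(-48, -1))), 617), 48975) = Add(Add(Add(5481, Mul(-16, Rational(-1, 48))), 617), 48975) = Add(Add(Add(5481, Rational(1, 3)), 617), 48975) = Add(Add(Rational(16444, 3), 617), 48975) = Add(Rational(18295, 3), 48975) = Rational(165220, 3)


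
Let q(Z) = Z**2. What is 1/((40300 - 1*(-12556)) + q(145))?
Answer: 1/73881 ≈ 1.3535e-5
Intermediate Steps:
1/((40300 - 1*(-12556)) + q(145)) = 1/((40300 - 1*(-12556)) + 145**2) = 1/((40300 + 12556) + 21025) = 1/(52856 + 21025) = 1/73881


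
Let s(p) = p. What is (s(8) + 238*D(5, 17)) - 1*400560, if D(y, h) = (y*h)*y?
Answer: -299402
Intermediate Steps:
D(y, h) = h*y² (D(y, h) = (h*y)*y = h*y²)
(s(8) + 238*D(5, 17)) - 1*400560 = (8 + 238*(17*5²)) - 1*400560 = (8 + 238*(17*25)) - 400560 = (8 + 238*425) - 400560 = (8 + 101150) - 400560 = 101158 - 400560 = -299402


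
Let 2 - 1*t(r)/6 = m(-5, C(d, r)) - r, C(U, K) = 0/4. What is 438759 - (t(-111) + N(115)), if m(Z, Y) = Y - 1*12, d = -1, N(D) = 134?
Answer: 439207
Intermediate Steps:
C(U, K) = 0 (C(U, K) = 0*(1/4) = 0)
m(Z, Y) = -12 + Y (m(Z, Y) = Y - 12 = -12 + Y)
t(r) = 84 + 6*r (t(r) = 12 - 6*((-12 + 0) - r) = 12 - 6*(-12 - r) = 12 + (72 + 6*r) = 84 + 6*r)
438759 - (t(-111) + N(115)) = 438759 - ((84 + 6*(-111)) + 134) = 438759 - ((84 - 666) + 134) = 438759 - (-582 + 134) = 438759 - 1*(-448) = 438759 + 448 = 439207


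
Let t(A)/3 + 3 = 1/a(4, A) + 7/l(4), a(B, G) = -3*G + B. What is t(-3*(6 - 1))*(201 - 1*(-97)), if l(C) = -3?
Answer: -232738/49 ≈ -4749.8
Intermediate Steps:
a(B, G) = B - 3*G
t(A) = -16 + 3/(4 - 3*A) (t(A) = -9 + 3*(1/(4 - 3*A) + 7/(-3)) = -9 + 3*(1/(4 - 3*A) + 7*(-⅓)) = -9 + 3*(1/(4 - 3*A) - 7/3) = -9 + 3*(-7/3 + 1/(4 - 3*A)) = -9 + (-7 + 3/(4 - 3*A)) = -16 + 3/(4 - 3*A))
t(-3*(6 - 1))*(201 - 1*(-97)) = ((61 - (-144)*(6 - 1))/(-4 + 3*(-3*(6 - 1))))*(201 - 1*(-97)) = ((61 - (-144)*5)/(-4 + 3*(-3*5)))*(201 + 97) = ((61 - 48*(-15))/(-4 + 3*(-15)))*298 = ((61 + 720)/(-4 - 45))*298 = (781/(-49))*298 = -1/49*781*298 = -781/49*298 = -232738/49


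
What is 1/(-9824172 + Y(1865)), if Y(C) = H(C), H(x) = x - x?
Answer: -1/9824172 ≈ -1.0179e-7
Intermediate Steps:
H(x) = 0
Y(C) = 0
1/(-9824172 + Y(1865)) = 1/(-9824172 + 0) = 1/(-9824172) = -1/9824172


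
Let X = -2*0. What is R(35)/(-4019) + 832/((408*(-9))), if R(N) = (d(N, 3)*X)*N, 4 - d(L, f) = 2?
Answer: -104/459 ≈ -0.22658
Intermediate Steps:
d(L, f) = 2 (d(L, f) = 4 - 1*2 = 4 - 2 = 2)
X = 0
R(N) = 0 (R(N) = (2*0)*N = 0*N = 0)
R(35)/(-4019) + 832/((408*(-9))) = 0/(-4019) + 832/((408*(-9))) = 0*(-1/4019) + 832/(-3672) = 0 + 832*(-1/3672) = 0 - 104/459 = -104/459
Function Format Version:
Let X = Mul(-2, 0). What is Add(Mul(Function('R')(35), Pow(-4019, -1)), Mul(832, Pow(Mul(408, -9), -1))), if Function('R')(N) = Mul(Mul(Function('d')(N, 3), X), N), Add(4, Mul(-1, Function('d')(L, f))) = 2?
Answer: Rational(-104, 459) ≈ -0.22658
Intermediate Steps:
Function('d')(L, f) = 2 (Function('d')(L, f) = Add(4, Mul(-1, 2)) = Add(4, -2) = 2)
X = 0
Function('R')(N) = 0 (Function('R')(N) = Mul(Mul(2, 0), N) = Mul(0, N) = 0)
Add(Mul(Function('R')(35), Pow(-4019, -1)), Mul(832, Pow(Mul(408, -9), -1))) = Add(Mul(0, Pow(-4019, -1)), Mul(832, Pow(Mul(408, -9), -1))) = Add(Mul(0, Rational(-1, 4019)), Mul(832, Pow(-3672, -1))) = Add(0, Mul(832, Rational(-1, 3672))) = Add(0, Rational(-104, 459)) = Rational(-104, 459)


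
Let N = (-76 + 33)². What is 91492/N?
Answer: 91492/1849 ≈ 49.482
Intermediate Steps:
N = 1849 (N = (-43)² = 1849)
91492/N = 91492/1849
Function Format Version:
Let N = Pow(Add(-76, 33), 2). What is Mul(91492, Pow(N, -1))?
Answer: Rational(91492, 1849) ≈ 49.482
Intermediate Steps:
N = 1849 (N = Pow(-43, 2) = 1849)
Mul(91492, Pow(N, -1)) = Mul(91492, Pow(1849, -1)) = Mul(91492, Rational(1, 1849)) = Rational(91492, 1849)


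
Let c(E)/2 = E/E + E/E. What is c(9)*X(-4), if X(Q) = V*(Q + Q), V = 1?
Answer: -32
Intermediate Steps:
c(E) = 4 (c(E) = 2*(E/E + E/E) = 2*(1 + 1) = 2*2 = 4)
X(Q) = 2*Q (X(Q) = 1*(Q + Q) = 1*(2*Q) = 2*Q)
c(9)*X(-4) = 4*(2*(-4)) = 4*(-8) = -32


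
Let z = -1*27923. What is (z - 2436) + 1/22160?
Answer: -672755439/22160 ≈ -30359.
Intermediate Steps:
z = -27923
(z - 2436) + 1/22160 = (-27923 - 2436) + 1/22160 = -30359 + 1/22160 = -672755439/22160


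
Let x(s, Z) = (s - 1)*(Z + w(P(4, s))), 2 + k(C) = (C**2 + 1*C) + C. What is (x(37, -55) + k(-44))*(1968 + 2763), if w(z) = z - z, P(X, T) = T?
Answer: -633954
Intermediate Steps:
w(z) = 0
k(C) = -2 + C**2 + 2*C (k(C) = -2 + ((C**2 + 1*C) + C) = -2 + ((C**2 + C) + C) = -2 + ((C + C**2) + C) = -2 + (C**2 + 2*C) = -2 + C**2 + 2*C)
x(s, Z) = Z*(-1 + s) (x(s, Z) = (s - 1)*(Z + 0) = (-1 + s)*Z = Z*(-1 + s))
(x(37, -55) + k(-44))*(1968 + 2763) = (-55*(-1 + 37) + (-2 + (-44)**2 + 2*(-44)))*(1968 + 2763) = (-55*36 + (-2 + 1936 - 88))*4731 = (-1980 + 1846)*4731 = -134*4731 = -633954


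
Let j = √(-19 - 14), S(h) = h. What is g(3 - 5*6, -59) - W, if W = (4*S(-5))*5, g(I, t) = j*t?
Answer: 100 - 59*I*√33 ≈ 100.0 - 338.93*I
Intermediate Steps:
j = I*√33 (j = √(-33) = I*√33 ≈ 5.7446*I)
g(I, t) = I*t*√33 (g(I, t) = (I*√33)*t = I*t*√33)
W = -100 (W = (4*(-5))*5 = -20*5 = -100)
g(3 - 5*6, -59) - W = I*(-59)*√33 - 1*(-100) = -59*I*√33 + 100 = 100 - 59*I*√33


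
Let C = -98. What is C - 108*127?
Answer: -13814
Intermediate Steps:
C - 108*127 = -98 - 108*127 = -98 - 13716 = -13814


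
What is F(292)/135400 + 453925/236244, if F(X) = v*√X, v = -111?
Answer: 453925/236244 - 111*√73/67700 ≈ 1.9074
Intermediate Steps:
F(X) = -111*√X
F(292)/135400 + 453925/236244 = -222*√73/135400 + 453925/236244 = -222*√73*(1/135400) + 453925*(1/236244) = -222*√73*(1/135400) + 453925/236244 = -111*√73/67700 + 453925/236244 = 453925/236244 - 111*√73/67700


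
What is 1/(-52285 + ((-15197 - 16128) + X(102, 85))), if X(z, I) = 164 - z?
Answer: -1/83548 ≈ -1.1969e-5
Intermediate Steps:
1/(-52285 + ((-15197 - 16128) + X(102, 85))) = 1/(-52285 + ((-15197 - 16128) + (164 - 1*102))) = 1/(-52285 + (-31325 + (164 - 102))) = 1/(-52285 + (-31325 + 62)) = 1/(-52285 - 31263) = 1/(-83548) = -1/83548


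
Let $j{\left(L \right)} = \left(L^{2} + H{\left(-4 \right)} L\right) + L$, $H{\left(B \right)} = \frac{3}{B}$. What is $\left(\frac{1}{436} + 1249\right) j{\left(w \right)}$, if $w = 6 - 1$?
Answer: $\frac{57179325}{1744} \approx 32786.0$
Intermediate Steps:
$w = 5$ ($w = 6 - 1 = 5$)
$j{\left(L \right)} = L^{2} + \frac{L}{4}$ ($j{\left(L \right)} = \left(L^{2} + \frac{3}{-4} L\right) + L = \left(L^{2} + 3 \left(- \frac{1}{4}\right) L\right) + L = \left(L^{2} - \frac{3 L}{4}\right) + L = L^{2} + \frac{L}{4}$)
$\left(\frac{1}{436} + 1249\right) j{\left(w \right)} = \left(\frac{1}{436} + 1249\right) 5 \left(\frac{1}{4} + 5\right) = \left(\frac{1}{436} + 1249\right) 5 \cdot \frac{21}{4} = \frac{544565}{436} \cdot \frac{105}{4} = \frac{57179325}{1744}$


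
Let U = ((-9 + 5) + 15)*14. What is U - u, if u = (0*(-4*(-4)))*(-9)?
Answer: 154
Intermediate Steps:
u = 0 (u = (0*16)*(-9) = 0*(-9) = 0)
U = 154 (U = (-4 + 15)*14 = 11*14 = 154)
U - u = 154 - 1*0 = 154 + 0 = 154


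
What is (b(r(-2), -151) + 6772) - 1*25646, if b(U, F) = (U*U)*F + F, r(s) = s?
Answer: -19629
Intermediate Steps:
b(U, F) = F + F*U² (b(U, F) = U²*F + F = F*U² + F = F + F*U²)
(b(r(-2), -151) + 6772) - 1*25646 = (-151*(1 + (-2)²) + 6772) - 1*25646 = (-151*(1 + 4) + 6772) - 25646 = (-151*5 + 6772) - 25646 = (-755 + 6772) - 25646 = 6017 - 25646 = -19629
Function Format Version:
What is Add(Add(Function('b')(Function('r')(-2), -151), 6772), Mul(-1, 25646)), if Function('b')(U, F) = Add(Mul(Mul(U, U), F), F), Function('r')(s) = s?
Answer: -19629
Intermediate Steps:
Function('b')(U, F) = Add(F, Mul(F, Pow(U, 2))) (Function('b')(U, F) = Add(Mul(Pow(U, 2), F), F) = Add(Mul(F, Pow(U, 2)), F) = Add(F, Mul(F, Pow(U, 2))))
Add(Add(Function('b')(Function('r')(-2), -151), 6772), Mul(-1, 25646)) = Add(Add(Mul(-151, Add(1, Pow(-2, 2))), 6772), Mul(-1, 25646)) = Add(Add(Mul(-151, Add(1, 4)), 6772), -25646) = Add(Add(Mul(-151, 5), 6772), -25646) = Add(Add(-755, 6772), -25646) = Add(6017, -25646) = -19629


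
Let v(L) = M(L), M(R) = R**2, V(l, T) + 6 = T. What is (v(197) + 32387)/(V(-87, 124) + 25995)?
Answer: 71196/26113 ≈ 2.7265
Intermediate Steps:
V(l, T) = -6 + T
v(L) = L**2
(v(197) + 32387)/(V(-87, 124) + 25995) = (197**2 + 32387)/((-6 + 124) + 25995) = (38809 + 32387)/(118 + 25995) = 71196/26113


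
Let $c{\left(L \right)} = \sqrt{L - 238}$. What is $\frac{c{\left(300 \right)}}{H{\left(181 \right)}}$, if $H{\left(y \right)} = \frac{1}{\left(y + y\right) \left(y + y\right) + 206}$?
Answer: $131250 \sqrt{62} \approx 1.0335 \cdot 10^{6}$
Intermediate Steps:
$H{\left(y \right)} = \frac{1}{206 + 4 y^{2}}$ ($H{\left(y \right)} = \frac{1}{2 y 2 y + 206} = \frac{1}{4 y^{2} + 206} = \frac{1}{206 + 4 y^{2}}$)
$c{\left(L \right)} = \sqrt{-238 + L}$
$\frac{c{\left(300 \right)}}{H{\left(181 \right)}} = \frac{\sqrt{-238 + 300}}{\frac{1}{2} \frac{1}{103 + 2 \cdot 181^{2}}} = \frac{\sqrt{62}}{\frac{1}{2} \frac{1}{103 + 2 \cdot 32761}} = \frac{\sqrt{62}}{\frac{1}{2} \frac{1}{103 + 65522}} = \frac{\sqrt{62}}{\frac{1}{2} \cdot \frac{1}{65625}} = \sqrt{62} \frac{1}{\frac{1}{131250}} = \sqrt{62} \cdot 131250 = 131250 \sqrt{62}$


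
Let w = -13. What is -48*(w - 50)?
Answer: 3024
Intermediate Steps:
-48*(w - 50) = -48*(-13 - 50) = -48*(-63) = 3024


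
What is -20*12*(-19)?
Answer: 4560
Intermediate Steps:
-20*12*(-19) = -240*(-19) = 4560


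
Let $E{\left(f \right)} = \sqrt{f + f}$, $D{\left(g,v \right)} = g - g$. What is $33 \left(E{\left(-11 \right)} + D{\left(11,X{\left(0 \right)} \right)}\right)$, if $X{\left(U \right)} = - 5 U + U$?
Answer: $33 i \sqrt{22} \approx 154.78 i$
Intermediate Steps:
$X{\left(U \right)} = - 4 U$
$D{\left(g,v \right)} = 0$
$E{\left(f \right)} = \sqrt{2} \sqrt{f}$ ($E{\left(f \right)} = \sqrt{2 f} = \sqrt{2} \sqrt{f}$)
$33 \left(E{\left(-11 \right)} + D{\left(11,X{\left(0 \right)} \right)}\right) = 33 \left(\sqrt{2} \sqrt{-11} + 0\right) = 33 \left(\sqrt{2} i \sqrt{11} + 0\right) = 33 \left(i \sqrt{22} + 0\right) = 33 i \sqrt{22}$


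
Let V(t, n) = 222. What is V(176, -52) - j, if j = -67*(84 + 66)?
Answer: 10272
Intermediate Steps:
j = -10050 (j = -67*150 = -10050)
V(176, -52) - j = 222 - 1*(-10050) = 222 + 10050 = 10272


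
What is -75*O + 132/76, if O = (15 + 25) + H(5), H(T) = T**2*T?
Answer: -235092/19 ≈ -12373.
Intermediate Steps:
H(T) = T**3
O = 165 (O = (15 + 25) + 5**3 = 40 + 125 = 165)
-75*O + 132/76 = -75*165 + 132/76 = -12375 + 132*(1/76) = -12375 + 33/19 = -235092/19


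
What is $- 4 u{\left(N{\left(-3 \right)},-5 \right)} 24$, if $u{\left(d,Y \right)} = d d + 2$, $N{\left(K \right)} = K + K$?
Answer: $-3648$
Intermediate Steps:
$N{\left(K \right)} = 2 K$
$u{\left(d,Y \right)} = 2 + d^{2}$ ($u{\left(d,Y \right)} = d^{2} + 2 = 2 + d^{2}$)
$- 4 u{\left(N{\left(-3 \right)},-5 \right)} 24 = - 4 \left(2 + \left(2 \left(-3\right)\right)^{2}\right) 24 = - 4 \left(2 + \left(-6\right)^{2}\right) 24 = - 4 \left(2 + 36\right) 24 = \left(-4\right) 38 \cdot 24 = \left(-152\right) 24 = -3648$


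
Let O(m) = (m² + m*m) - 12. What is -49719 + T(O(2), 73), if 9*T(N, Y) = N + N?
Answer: -447479/9 ≈ -49720.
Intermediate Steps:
O(m) = -12 + 2*m² (O(m) = (m² + m²) - 12 = 2*m² - 12 = -12 + 2*m²)
T(N, Y) = 2*N/9 (T(N, Y) = (N + N)/9 = (2*N)/9 = 2*N/9)
-49719 + T(O(2), 73) = -49719 + 2*(-12 + 2*2²)/9 = -49719 + 2*(-12 + 2*4)/9 = -49719 + 2*(-12 + 8)/9 = -49719 + (2/9)*(-4) = -49719 - 8/9 = -447479/9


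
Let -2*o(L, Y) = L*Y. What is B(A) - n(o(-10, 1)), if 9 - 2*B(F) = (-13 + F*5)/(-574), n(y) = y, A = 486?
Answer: 1843/1148 ≈ 1.6054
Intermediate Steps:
o(L, Y) = -L*Y/2
B(F) = 5153/1148 + 5*F/1148 (B(F) = 9/2 - (-13 + F*5)/(2*(-574)) = 9/2 - (-13 + 5*F)*(-1)/(2*574) = 9/2 - (13/574 - 5*F/574)/2 = 9/2 + (-13/1148 + 5*F/1148) = 5153/1148 + 5*F/1148)
B(A) - n(o(-10, 1)) = (5153/1148 + (5/1148)*486) - (-1)*(-10)/2 = (5153/1148 + 1215/574) - 1*5 = 7583/1148 - 5 = 1843/1148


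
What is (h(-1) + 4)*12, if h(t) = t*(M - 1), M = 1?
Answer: 48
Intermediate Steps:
h(t) = 0 (h(t) = t*(1 - 1) = t*0 = 0)
(h(-1) + 4)*12 = (0 + 4)*12 = 4*12 = 48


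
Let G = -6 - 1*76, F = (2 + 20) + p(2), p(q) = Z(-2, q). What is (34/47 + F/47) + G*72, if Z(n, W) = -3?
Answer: -277435/47 ≈ -5902.9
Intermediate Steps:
p(q) = -3
F = 19 (F = (2 + 20) - 3 = 22 - 3 = 19)
G = -82 (G = -6 - 76 = -82)
(34/47 + F/47) + G*72 = (34/47 + 19/47) - 82*72 = (34*(1/47) + 19*(1/47)) - 5904 = (34/47 + 19/47) - 5904 = 53/47 - 5904 = -277435/47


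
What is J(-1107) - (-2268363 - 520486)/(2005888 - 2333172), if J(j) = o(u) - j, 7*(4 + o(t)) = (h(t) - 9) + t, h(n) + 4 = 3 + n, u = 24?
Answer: 2519874613/2290988 ≈ 1099.9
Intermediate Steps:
h(n) = -1 + n (h(n) = -4 + (3 + n) = -1 + n)
o(t) = -38/7 + 2*t/7 (o(t) = -4 + (((-1 + t) - 9) + t)/7 = -4 + ((-10 + t) + t)/7 = -4 + (-10 + 2*t)/7 = -4 + (-10/7 + 2*t/7) = -38/7 + 2*t/7)
J(j) = 10/7 - j (J(j) = (-38/7 + (2/7)*24) - j = (-38/7 + 48/7) - j = 10/7 - j)
J(-1107) - (-2268363 - 520486)/(2005888 - 2333172) = (10/7 - 1*(-1107)) - (-2268363 - 520486)/(2005888 - 2333172) = (10/7 + 1107) - (-2788849)/(-327284) = 7759/7 - (-2788849)*(-1)/327284 = 7759/7 - 1*2788849/327284 = 7759/7 - 2788849/327284 = 2519874613/2290988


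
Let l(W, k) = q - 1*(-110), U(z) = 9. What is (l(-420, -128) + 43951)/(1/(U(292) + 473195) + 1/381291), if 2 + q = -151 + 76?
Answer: 7935963905194176/854495 ≈ 9.2873e+9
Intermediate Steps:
q = -77 (q = -2 + (-151 + 76) = -2 - 75 = -77)
l(W, k) = 33 (l(W, k) = -77 - 1*(-110) = -77 + 110 = 33)
(l(-420, -128) + 43951)/(1/(U(292) + 473195) + 1/381291) = (33 + 43951)/(1/(9 + 473195) + 1/381291) = 43984/(1/473204 + 1/381291) = 43984/(854495/180428426364) = 43984*(180428426364/854495) = 7935963905194176/854495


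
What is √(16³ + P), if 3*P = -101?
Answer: √36561/3 ≈ 63.736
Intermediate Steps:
P = -101/3 (P = (⅓)*(-101) = -101/3 ≈ -33.667)
√(16³ + P) = √(16³ - 101/3) = √(4096 - 101/3) = √(12187/3) = √36561/3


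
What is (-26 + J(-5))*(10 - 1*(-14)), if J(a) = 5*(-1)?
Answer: -744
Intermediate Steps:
J(a) = -5
(-26 + J(-5))*(10 - 1*(-14)) = (-26 - 5)*(10 - 1*(-14)) = -31*(10 + 14) = -31*24 = -744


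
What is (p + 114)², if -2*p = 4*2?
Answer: 12100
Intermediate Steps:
p = -4 (p = -2*2 = -½*8 = -4)
(p + 114)² = (-4 + 114)² = 110² = 12100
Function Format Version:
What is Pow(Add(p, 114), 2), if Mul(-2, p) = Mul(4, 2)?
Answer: 12100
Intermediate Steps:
p = -4 (p = Mul(Rational(-1, 2), Mul(4, 2)) = Mul(Rational(-1, 2), 8) = -4)
Pow(Add(p, 114), 2) = Pow(Add(-4, 114), 2) = Pow(110, 2) = 12100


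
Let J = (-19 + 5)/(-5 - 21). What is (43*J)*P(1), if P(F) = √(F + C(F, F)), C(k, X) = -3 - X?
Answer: 301*I*√3/13 ≈ 40.104*I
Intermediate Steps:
J = 7/13 (J = -14/(-26) = -14*(-1/26) = 7/13 ≈ 0.53846)
P(F) = I*√3 (P(F) = √(F + (-3 - F)) = √(-3) = I*√3)
(43*J)*P(1) = (43*(7/13))*(I*√3) = 301*(I*√3)/13 = 301*I*√3/13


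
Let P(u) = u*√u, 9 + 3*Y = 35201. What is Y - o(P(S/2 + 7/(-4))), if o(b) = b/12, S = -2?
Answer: 35192/3 + 11*I*√11/96 ≈ 11731.0 + 0.38003*I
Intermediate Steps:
Y = 35192/3 (Y = -3 + (⅓)*35201 = -3 + 35201/3 = 35192/3 ≈ 11731.)
P(u) = u^(3/2)
o(b) = b/12 (o(b) = b*(1/12) = b/12)
Y - o(P(S/2 + 7/(-4))) = 35192/3 - (-2/2 + 7/(-4))^(3/2)/12 = 35192/3 - (-2*½ + 7*(-¼))^(3/2)/12 = 35192/3 - (-1 - 7/4)^(3/2)/12 = 35192/3 - (-11/4)^(3/2)/12 = 35192/3 - (-11*I*√11/8)/12 = 35192/3 - (-11)*I*√11/96 = 35192/3 + 11*I*√11/96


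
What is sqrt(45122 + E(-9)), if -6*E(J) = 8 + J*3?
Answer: sqrt(1624506)/6 ≈ 212.43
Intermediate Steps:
E(J) = -4/3 - J/2 (E(J) = -(8 + J*3)/6 = -(8 + 3*J)/6 = -4/3 - J/2)
sqrt(45122 + E(-9)) = sqrt(45122 + (-4/3 - 1/2*(-9))) = sqrt(45122 + (-4/3 + 9/2)) = sqrt(45122 + 19/6) = sqrt(270751/6) = sqrt(1624506)/6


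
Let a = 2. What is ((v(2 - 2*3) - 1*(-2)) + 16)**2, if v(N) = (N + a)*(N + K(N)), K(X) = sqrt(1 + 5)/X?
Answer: (52 + sqrt(6))**2/4 ≈ 741.19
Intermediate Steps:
K(X) = sqrt(6)/X
v(N) = (2 + N)*(N + sqrt(6)/N) (v(N) = (N + 2)*(N + sqrt(6)/N) = (2 + N)*(N + sqrt(6)/N))
((v(2 - 2*3) - 1*(-2)) + 16)**2 = (((sqrt(6) + (2 - 2*3)**2 + 2*(2 - 2*3) + 2*sqrt(6)/(2 - 2*3)) - 1*(-2)) + 16)**2 = (((sqrt(6) + (2 - 6)**2 + 2*(2 - 6) + 2*sqrt(6)/(2 - 6)) + 2) + 16)**2 = (((sqrt(6) + (-4)**2 + 2*(-4) + 2*sqrt(6)/(-4)) + 2) + 16)**2 = (((sqrt(6) + 16 - 8 + 2*sqrt(6)*(-1/4)) + 2) + 16)**2 = (((sqrt(6) + 16 - 8 - sqrt(6)/2) + 2) + 16)**2 = (((8 + sqrt(6)/2) + 2) + 16)**2 = ((10 + sqrt(6)/2) + 16)**2 = (26 + sqrt(6)/2)**2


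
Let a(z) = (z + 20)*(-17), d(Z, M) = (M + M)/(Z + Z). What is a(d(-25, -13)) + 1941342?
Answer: 48524829/25 ≈ 1.9410e+6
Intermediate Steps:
d(Z, M) = M/Z (d(Z, M) = (2*M)/((2*Z)) = (2*M)*(1/(2*Z)) = M/Z)
a(z) = -340 - 17*z (a(z) = (20 + z)*(-17) = -340 - 17*z)
a(d(-25, -13)) + 1941342 = (-340 - (-221)/(-25)) + 1941342 = (-340 - (-221)*(-1)/25) + 1941342 = (-340 - 17*13/25) + 1941342 = (-340 - 221/25) + 1941342 = -8721/25 + 1941342 = 48524829/25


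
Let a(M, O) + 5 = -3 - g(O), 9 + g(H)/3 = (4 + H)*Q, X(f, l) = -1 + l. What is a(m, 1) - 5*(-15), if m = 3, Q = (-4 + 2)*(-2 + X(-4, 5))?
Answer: 154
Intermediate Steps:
Q = -4 (Q = (-4 + 2)*(-2 + (-1 + 5)) = -2*(-2 + 4) = -2*2 = -4)
g(H) = -75 - 12*H (g(H) = -27 + 3*((4 + H)*(-4)) = -27 + 3*(-16 - 4*H) = -27 + (-48 - 12*H) = -75 - 12*H)
a(M, O) = 67 + 12*O (a(M, O) = -5 + (-3 - (-75 - 12*O)) = -5 + (-3 + (75 + 12*O)) = -5 + (72 + 12*O) = 67 + 12*O)
a(m, 1) - 5*(-15) = (67 + 12*1) - 5*(-15) = (67 + 12) + 75 = 79 + 75 = 154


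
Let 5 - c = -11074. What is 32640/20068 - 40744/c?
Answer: -114008008/55583343 ≈ -2.0511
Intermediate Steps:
c = 11079 (c = 5 - 1*(-11074) = 5 + 11074 = 11079)
32640/20068 - 40744/c = 32640/20068 - 40744/11079 = 32640*(1/20068) - 40744*1/11079 = 8160/5017 - 40744/11079 = -114008008/55583343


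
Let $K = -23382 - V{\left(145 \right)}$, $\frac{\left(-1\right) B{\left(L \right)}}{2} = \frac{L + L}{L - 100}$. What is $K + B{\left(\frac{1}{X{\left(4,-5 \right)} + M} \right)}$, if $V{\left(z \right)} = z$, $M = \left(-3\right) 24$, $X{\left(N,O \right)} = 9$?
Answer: $- \frac{148243631}{6301} \approx -23527.0$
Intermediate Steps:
$M = -72$
$B{\left(L \right)} = - \frac{4 L}{-100 + L}$ ($B{\left(L \right)} = - 2 \frac{L + L}{L - 100} = - 2 \frac{2 L}{-100 + L} = - \frac{4 L}{-100 + L}$)
$K = -23527$ ($K = -23382 - 145 = -23527$)
$K + B{\left(\frac{1}{X{\left(4,-5 \right)} + M} \right)} = -23527 - \frac{4}{\left(9 - 72\right) \left(-100 + \frac{1}{9 - 72}\right)} = -23527 - \frac{4}{\left(-63\right) \left(-100 + \frac{1}{-63}\right)} = -23527 - - \frac{4}{63 \left(-100 - \frac{1}{63}\right)} = -23527 - - \frac{4}{63 \left(- \frac{6301}{63}\right)} = -23527 - \left(- \frac{4}{63}\right) \left(- \frac{63}{6301}\right) = -23527 - \frac{4}{6301} = - \frac{148243631}{6301}$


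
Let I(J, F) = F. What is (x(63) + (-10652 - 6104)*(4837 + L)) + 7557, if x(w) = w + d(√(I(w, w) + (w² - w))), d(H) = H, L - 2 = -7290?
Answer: 41076639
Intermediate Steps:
L = -7288 (L = 2 - 7290 = -7288)
x(w) = w + √(w²) (x(w) = w + √(w + (w² - w)) = w + √(w²))
(x(63) + (-10652 - 6104)*(4837 + L)) + 7557 = ((63 + √(63²)) + (-10652 - 6104)*(4837 - 7288)) + 7557 = ((63 + √3969) - 16756*(-2451)) + 7557 = ((63 + 63) + 41068956) + 7557 = (126 + 41068956) + 7557 = 41069082 + 7557 = 41076639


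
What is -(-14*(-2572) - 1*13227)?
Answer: -22781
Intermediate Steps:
-(-14*(-2572) - 1*13227) = -(36008 - 13227) = -1*22781 = -22781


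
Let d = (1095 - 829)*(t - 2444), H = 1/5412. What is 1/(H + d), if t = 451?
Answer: -5412/2869106855 ≈ -1.8863e-6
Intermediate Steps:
H = 1/5412 ≈ 0.00018477
d = -530138 (d = (1095 - 829)*(451 - 2444) = 266*(-1993) = -530138)
1/(H + d) = 1/(1/5412 - 530138) = 1/(-2869106855/5412) = -5412/2869106855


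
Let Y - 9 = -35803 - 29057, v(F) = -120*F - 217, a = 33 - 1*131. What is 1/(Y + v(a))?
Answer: -1/53308 ≈ -1.8759e-5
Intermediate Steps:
a = -98 (a = 33 - 131 = -98)
v(F) = -217 - 120*F
Y = -64851 (Y = 9 + (-35803 - 29057) = 9 - 64860 = -64851)
1/(Y + v(a)) = 1/(-64851 + (-217 - 120*(-98))) = 1/(-64851 + (-217 + 11760)) = 1/(-64851 + 11543) = 1/(-53308) = -1/53308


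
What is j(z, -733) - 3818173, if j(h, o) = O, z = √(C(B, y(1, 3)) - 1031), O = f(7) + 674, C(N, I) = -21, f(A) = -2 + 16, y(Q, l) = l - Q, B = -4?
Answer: -3817485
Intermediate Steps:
f(A) = 14
O = 688 (O = 14 + 674 = 688)
z = 2*I*√263 (z = √(-21 - 1031) = √(-1052) = 2*I*√263 ≈ 32.435*I)
j(h, o) = 688
j(z, -733) - 3818173 = 688 - 3818173 = -3817485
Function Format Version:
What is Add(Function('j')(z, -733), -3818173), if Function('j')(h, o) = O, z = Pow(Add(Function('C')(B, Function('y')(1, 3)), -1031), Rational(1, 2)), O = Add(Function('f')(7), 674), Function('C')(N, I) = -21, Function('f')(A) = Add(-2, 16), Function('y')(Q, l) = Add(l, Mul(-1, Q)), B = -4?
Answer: -3817485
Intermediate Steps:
Function('f')(A) = 14
O = 688 (O = Add(14, 674) = 688)
z = Mul(2, I, Pow(263, Rational(1, 2))) (z = Pow(Add(-21, -1031), Rational(1, 2)) = Pow(-1052, Rational(1, 2)) = Mul(2, I, Pow(263, Rational(1, 2))) ≈ Mul(32.435, I))
Function('j')(h, o) = 688
Add(Function('j')(z, -733), -3818173) = Add(688, -3818173) = -3817485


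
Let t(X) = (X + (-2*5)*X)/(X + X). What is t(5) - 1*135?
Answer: -279/2 ≈ -139.50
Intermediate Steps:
t(X) = -9/2 (t(X) = (X - 10*X)/((2*X)) = (-9*X)*(1/(2*X)) = -9/2)
t(5) - 1*135 = -9/2 - 1*135 = -9/2 - 135 = -279/2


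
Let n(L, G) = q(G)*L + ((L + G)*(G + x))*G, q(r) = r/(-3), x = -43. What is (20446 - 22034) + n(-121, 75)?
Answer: -108963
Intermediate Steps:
q(r) = -r/3 (q(r) = r*(-⅓) = -r/3)
n(L, G) = -G*L/3 + G*(-43 + G)*(G + L) (n(L, G) = (-G/3)*L + ((L + G)*(G - 43))*G = -G*L/3 + ((G + L)*(-43 + G))*G = -G*L/3 + ((-43 + G)*(G + L))*G = -G*L/3 + G*(-43 + G)*(G + L))
(20446 - 22034) + n(-121, 75) = (20446 - 22034) + (⅓)*75*(-130*(-121) - 129*75 + 3*75² + 3*75*(-121)) = -1588 + (⅓)*75*(15730 - 9675 + 3*5625 - 27225) = -1588 + (⅓)*75*(15730 - 9675 + 16875 - 27225) = -1588 + (⅓)*75*(-4295) = -1588 - 107375 = -108963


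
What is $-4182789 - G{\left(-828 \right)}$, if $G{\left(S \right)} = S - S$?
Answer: $-4182789$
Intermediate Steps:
$G{\left(S \right)} = 0$
$-4182789 - G{\left(-828 \right)} = -4182789 - 0 = -4182789 + 0 = -4182789$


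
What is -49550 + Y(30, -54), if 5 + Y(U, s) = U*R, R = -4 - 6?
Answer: -49855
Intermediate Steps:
R = -10
Y(U, s) = -5 - 10*U (Y(U, s) = -5 + U*(-10) = -5 - 10*U)
-49550 + Y(30, -54) = -49550 + (-5 - 10*30) = -49550 + (-5 - 300) = -49550 - 305 = -49855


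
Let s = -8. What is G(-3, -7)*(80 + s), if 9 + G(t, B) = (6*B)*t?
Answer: 8424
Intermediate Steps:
G(t, B) = -9 + 6*B*t (G(t, B) = -9 + (6*B)*t = -9 + 6*B*t)
G(-3, -7)*(80 + s) = (-9 + 6*(-7)*(-3))*(80 - 8) = (-9 + 126)*72 = 117*72 = 8424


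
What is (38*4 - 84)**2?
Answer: 4624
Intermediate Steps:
(38*4 - 84)**2 = (152 - 84)**2 = 68**2 = 4624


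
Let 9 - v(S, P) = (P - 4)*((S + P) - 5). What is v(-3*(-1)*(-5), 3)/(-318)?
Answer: 4/159 ≈ 0.025157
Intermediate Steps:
v(S, P) = 9 - (-4 + P)*(-5 + P + S) (v(S, P) = 9 - (P - 4)*((S + P) - 5) = 9 - (-4 + P)*((P + S) - 5) = 9 - (-4 + P)*(-5 + P + S))
v(-3*(-1)*(-5), 3)/(-318) = (-11 - 1*3² + 4*(-3*(-1)*(-5)) + 9*3 - 1*3*-3*(-1)*(-5))/(-318) = -(-11 - 1*9 + 4*(3*(-5)) + 27 - 1*3*3*(-5))/318 = -(-11 - 9 + 4*(-15) + 27 - 1*3*(-15))/318 = -(-11 - 9 - 60 + 27 + 45)/318 = -1/318*(-8) = 4/159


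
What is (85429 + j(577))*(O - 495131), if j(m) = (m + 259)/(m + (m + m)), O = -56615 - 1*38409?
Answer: -87271197807425/1731 ≈ -5.0417e+10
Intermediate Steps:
O = -95024 (O = -56615 - 38409 = -95024)
j(m) = (259 + m)/(3*m) (j(m) = (259 + m)/(m + 2*m) = (259 + m)/((3*m)) = (259 + m)*(1/(3*m)) = (259 + m)/(3*m))
(85429 + j(577))*(O - 495131) = (85429 + (⅓)*(259 + 577)/577)*(-95024 - 495131) = (85429 + (⅓)*(1/577)*836)*(-590155) = (85429 + 836/1731)*(-590155) = (147878435/1731)*(-590155) = -87271197807425/1731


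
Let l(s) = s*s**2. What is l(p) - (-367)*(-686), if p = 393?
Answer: 60446695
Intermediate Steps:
l(s) = s**3
l(p) - (-367)*(-686) = 393**3 - (-367)*(-686) = 60698457 - 1*251762 = 60698457 - 251762 = 60446695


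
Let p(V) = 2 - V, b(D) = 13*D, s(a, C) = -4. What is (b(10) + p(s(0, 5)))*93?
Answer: 12648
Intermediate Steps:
(b(10) + p(s(0, 5)))*93 = (13*10 + (2 - 1*(-4)))*93 = (130 + (2 + 4))*93 = (130 + 6)*93 = 136*93 = 12648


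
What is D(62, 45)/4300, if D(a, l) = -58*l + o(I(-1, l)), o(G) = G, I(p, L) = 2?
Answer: -652/1075 ≈ -0.60651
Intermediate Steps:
D(a, l) = 2 - 58*l (D(a, l) = -58*l + 2 = 2 - 58*l)
D(62, 45)/4300 = (2 - 58*45)/4300 = (2 - 2610)*(1/4300) = -2608*1/4300 = -652/1075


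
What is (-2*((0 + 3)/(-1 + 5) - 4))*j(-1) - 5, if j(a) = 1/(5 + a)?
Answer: -27/8 ≈ -3.3750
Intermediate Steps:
(-2*((0 + 3)/(-1 + 5) - 4))*j(-1) - 5 = (-2*((0 + 3)/(-1 + 5) - 4))/(5 - 1) - 5 = -2*(3/4 - 4)/4 - 5 = -2*(3*(¼) - 4)*(¼) - 5 = -2*(¾ - 4)*(¼) - 5 = -2*(-13/4)*(¼) - 5 = (13/2)*(¼) - 5 = 13/8 - 5 = -27/8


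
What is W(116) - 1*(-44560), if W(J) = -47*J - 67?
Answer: 39041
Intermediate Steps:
W(J) = -67 - 47*J
W(116) - 1*(-44560) = (-67 - 47*116) - 1*(-44560) = (-67 - 5452) + 44560 = -5519 + 44560 = 39041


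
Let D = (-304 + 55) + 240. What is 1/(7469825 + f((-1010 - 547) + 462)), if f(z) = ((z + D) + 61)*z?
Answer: 1/8611910 ≈ 1.1612e-7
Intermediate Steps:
D = -9 (D = -249 + 240 = -9)
f(z) = z*(52 + z) (f(z) = ((z - 9) + 61)*z = ((-9 + z) + 61)*z = (52 + z)*z = z*(52 + z))
1/(7469825 + f((-1010 - 547) + 462)) = 1/(7469825 + ((-1010 - 547) + 462)*(52 + ((-1010 - 547) + 462))) = 1/(7469825 + (-1557 + 462)*(52 + (-1557 + 462))) = 1/(7469825 - 1095*(52 - 1095)) = 1/(7469825 - 1095*(-1043)) = 1/(7469825 + 1142085) = 1/8611910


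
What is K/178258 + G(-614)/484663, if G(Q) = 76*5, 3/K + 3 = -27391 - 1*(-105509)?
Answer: 5291358448589/6748749881773210 ≈ 0.00078405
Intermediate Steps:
K = 3/78115 (K = 3/(-3 + (-27391 - 1*(-105509))) = 3/(-3 + (-27391 + 105509)) = 3/(-3 + 78118) = 3/78115 ≈ 3.8405e-5)
G(Q) = 380
K/178258 + G(-614)/484663 = (3/78115)/178258 + 380/484663 = (3/78115)*(1/178258) + 380*(1/484663) = 3/13924623670 + 380/484663 = 5291358448589/6748749881773210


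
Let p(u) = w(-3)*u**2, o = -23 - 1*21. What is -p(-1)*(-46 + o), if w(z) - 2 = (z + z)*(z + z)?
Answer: 3420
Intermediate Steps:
o = -44 (o = -23 - 21 = -44)
w(z) = 2 + 4*z**2 (w(z) = 2 + (z + z)*(z + z) = 2 + (2*z)*(2*z) = 2 + 4*z**2)
p(u) = 38*u**2 (p(u) = (2 + 4*(-3)**2)*u**2 = (2 + 4*9)*u**2 = (2 + 36)*u**2 = 38*u**2)
-p(-1)*(-46 + o) = -38*(-1)**2*(-46 - 44) = -38*1*(-90) = -38*(-90) = -1*(-3420) = 3420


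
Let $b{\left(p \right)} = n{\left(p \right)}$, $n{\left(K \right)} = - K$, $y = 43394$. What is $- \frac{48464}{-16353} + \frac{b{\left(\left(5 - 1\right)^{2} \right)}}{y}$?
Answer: $\frac{1051392584}{354811041} \approx 2.9632$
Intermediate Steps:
$b{\left(p \right)} = - p$
$- \frac{48464}{-16353} + \frac{b{\left(\left(5 - 1\right)^{2} \right)}}{y} = - \frac{48464}{-16353} + \frac{\left(-1\right) \left(5 - 1\right)^{2}}{43394} = \left(-48464\right) \left(- \frac{1}{16353}\right) + - 4^{2} \cdot \frac{1}{43394} = \frac{48464}{16353} + \left(-1\right) 16 \cdot \frac{1}{43394} = \frac{48464}{16353} - \frac{8}{21697} = \frac{1051392584}{354811041}$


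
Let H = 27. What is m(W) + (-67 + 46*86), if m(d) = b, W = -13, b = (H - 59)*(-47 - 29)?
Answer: 6321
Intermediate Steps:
b = 2432 (b = (27 - 59)*(-47 - 29) = -32*(-76) = 2432)
m(d) = 2432
m(W) + (-67 + 46*86) = 2432 + (-67 + 46*86) = 2432 + (-67 + 3956) = 2432 + 3889 = 6321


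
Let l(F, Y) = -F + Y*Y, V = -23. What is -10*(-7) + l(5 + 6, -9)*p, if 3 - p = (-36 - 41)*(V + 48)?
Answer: 135030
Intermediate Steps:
l(F, Y) = Y**2 - F (l(F, Y) = -F + Y**2 = Y**2 - F)
p = 1928 (p = 3 - (-36 - 41)*(-23 + 48) = 3 - (-77)*25 = 3 - 1*(-1925) = 3 + 1925 = 1928)
-10*(-7) + l(5 + 6, -9)*p = -10*(-7) + ((-9)**2 - (5 + 6))*1928 = 70 + (81 - 1*11)*1928 = 70 + (81 - 11)*1928 = 70 + 70*1928 = 70 + 134960 = 135030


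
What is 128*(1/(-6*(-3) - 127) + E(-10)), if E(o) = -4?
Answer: -55936/109 ≈ -513.17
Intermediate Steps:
128*(1/(-6*(-3) - 127) + E(-10)) = 128*(1/(-6*(-3) - 127) - 4) = 128*(1/(18 - 127) - 4) = 128*(1/(-109) - 4) = 128*(-1/109 - 4) = 128*(-437/109) = -55936/109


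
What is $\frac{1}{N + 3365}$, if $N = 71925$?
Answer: $\frac{1}{75290} \approx 1.3282 \cdot 10^{-5}$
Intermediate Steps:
$\frac{1}{N + 3365} = \frac{1}{71925 + 3365} = \frac{1}{75290}$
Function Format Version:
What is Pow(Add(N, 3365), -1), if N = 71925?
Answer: Rational(1, 75290) ≈ 1.3282e-5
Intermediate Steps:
Pow(Add(N, 3365), -1) = Pow(Add(71925, 3365), -1) = Pow(75290, -1) = Rational(1, 75290)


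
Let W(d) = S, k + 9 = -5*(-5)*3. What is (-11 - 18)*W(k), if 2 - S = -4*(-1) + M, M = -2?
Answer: 0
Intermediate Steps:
k = 66 (k = -9 - 5*(-5)*3 = -9 + 25*3 = -9 + 75 = 66)
S = 0 (S = 2 - (-4*(-1) - 2) = 2 - (4 - 2) = 2 - 1*2 = 2 - 2 = 0)
W(d) = 0
(-11 - 18)*W(k) = (-11 - 18)*0 = -29*0 = 0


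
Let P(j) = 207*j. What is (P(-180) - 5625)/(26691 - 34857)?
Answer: 14295/2722 ≈ 5.2517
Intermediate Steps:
(P(-180) - 5625)/(26691 - 34857) = (207*(-180) - 5625)/(26691 - 34857) = (-37260 - 5625)/(-8166) = -42885*(-1/8166) = 14295/2722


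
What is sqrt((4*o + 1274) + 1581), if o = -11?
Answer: sqrt(2811) ≈ 53.019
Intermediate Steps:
sqrt((4*o + 1274) + 1581) = sqrt((4*(-11) + 1274) + 1581) = sqrt((-44 + 1274) + 1581) = sqrt(1230 + 1581) = sqrt(2811)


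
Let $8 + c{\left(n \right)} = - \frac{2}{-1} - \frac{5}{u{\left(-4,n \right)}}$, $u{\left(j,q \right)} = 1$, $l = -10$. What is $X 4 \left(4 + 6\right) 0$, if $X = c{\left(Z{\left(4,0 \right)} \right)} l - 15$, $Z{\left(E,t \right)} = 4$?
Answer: $0$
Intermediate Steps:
$c{\left(n \right)} = -11$ ($c{\left(n \right)} = -8 - \left(-2 + 5\right) = -8 - 3 = -11$)
$X = 95$ ($X = \left(-11\right) \left(-10\right) - 15 = 110 - 15 = 95$)
$X 4 \left(4 + 6\right) 0 = 95 \cdot 4 \left(4 + 6\right) 0 = 95 \cdot 4 \cdot 10 \cdot 0 = 95 \cdot 4 \cdot 0 = 95 \cdot 0 = 0$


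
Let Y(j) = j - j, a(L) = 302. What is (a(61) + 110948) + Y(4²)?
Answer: 111250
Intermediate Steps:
Y(j) = 0
(a(61) + 110948) + Y(4²) = (302 + 110948) + 0 = 111250 + 0 = 111250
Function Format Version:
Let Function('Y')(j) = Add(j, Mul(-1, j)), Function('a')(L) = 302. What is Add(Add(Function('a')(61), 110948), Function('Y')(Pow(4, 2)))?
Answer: 111250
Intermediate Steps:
Function('Y')(j) = 0
Add(Add(Function('a')(61), 110948), Function('Y')(Pow(4, 2))) = Add(Add(302, 110948), 0) = Add(111250, 0) = 111250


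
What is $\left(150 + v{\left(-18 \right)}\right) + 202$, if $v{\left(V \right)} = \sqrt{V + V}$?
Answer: $352 + 6 i \approx 352.0 + 6.0 i$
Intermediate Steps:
$v{\left(V \right)} = \sqrt{2} \sqrt{V}$ ($v{\left(V \right)} = \sqrt{2 V} = \sqrt{2} \sqrt{V}$)
$\left(150 + v{\left(-18 \right)}\right) + 202 = \left(150 + \sqrt{2} \sqrt{-18}\right) + 202 = \left(150 + \sqrt{2} \cdot 3 i \sqrt{2}\right) + 202 = \left(150 + 6 i\right) + 202 = 352 + 6 i$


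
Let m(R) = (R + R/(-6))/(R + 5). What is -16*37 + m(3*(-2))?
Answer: -587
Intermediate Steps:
m(R) = 5*R/(6*(5 + R)) (m(R) = (R + R*(-⅙))/(5 + R) = (R - R/6)/(5 + R) = (5*R/6)/(5 + R) = 5*R/(6*(5 + R)))
-16*37 + m(3*(-2)) = -16*37 + 5*(3*(-2))/(6*(5 + 3*(-2))) = -592 + (⅚)*(-6)/(5 - 6) = -592 + (⅚)*(-6)/(-1) = -592 + (⅚)*(-6)*(-1) = -592 + 5 = -587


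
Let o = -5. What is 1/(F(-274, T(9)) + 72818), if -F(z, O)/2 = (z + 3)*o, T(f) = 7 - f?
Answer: 1/70108 ≈ 1.4264e-5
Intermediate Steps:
F(z, O) = 30 + 10*z (F(z, O) = -2*(z + 3)*(-5) = -2*(3 + z)*(-5) = -2*(-15 - 5*z) = 30 + 10*z)
1/(F(-274, T(9)) + 72818) = 1/((30 + 10*(-274)) + 72818) = 1/((30 - 2740) + 72818) = 1/(-2710 + 72818) = 1/70108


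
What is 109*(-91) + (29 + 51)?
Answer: -9839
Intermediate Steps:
109*(-91) + (29 + 51) = -9919 + 80 = -9839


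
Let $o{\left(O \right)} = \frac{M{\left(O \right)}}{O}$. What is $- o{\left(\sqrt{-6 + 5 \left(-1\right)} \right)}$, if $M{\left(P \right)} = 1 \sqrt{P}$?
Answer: $\frac{i 11^{\frac{3}{4}} \sqrt{i}}{11} \approx -0.38827 + 0.38827 i$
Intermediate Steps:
$M{\left(P \right)} = \sqrt{P}$
$o{\left(O \right)} = \frac{1}{\sqrt{O}}$ ($o{\left(O \right)} = \frac{\sqrt{O}}{O} = \frac{1}{\sqrt{O}}$)
$- o{\left(\sqrt{-6 + 5 \left(-1\right)} \right)} = - \frac{1}{\sqrt[4]{-6 + 5 \left(-1\right)}} = - \frac{1}{\sqrt[4]{-6 - 5}} = - \frac{1}{\sqrt[4]{-11}} = - \frac{1}{\sqrt[4]{11} \sqrt{i}} = - \frac{11^{\frac{3}{4}} \left(- i^{\frac{3}{2}}\right)}{11} = \frac{11^{\frac{3}{4}} i^{\frac{3}{2}}}{11}$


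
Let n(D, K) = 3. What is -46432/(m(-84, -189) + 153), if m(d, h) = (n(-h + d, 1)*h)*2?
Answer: 46432/981 ≈ 47.331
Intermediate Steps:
m(d, h) = 6*h (m(d, h) = (3*h)*2 = 6*h)
-46432/(m(-84, -189) + 153) = -46432/(6*(-189) + 153) = -46432/(-1134 + 153) = -46432/(-981) = -46432*(-1/981) = 46432/981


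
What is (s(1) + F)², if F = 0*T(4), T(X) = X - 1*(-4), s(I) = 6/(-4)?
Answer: 9/4 ≈ 2.2500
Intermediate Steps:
s(I) = -3/2 (s(I) = 6*(-¼) = -3/2)
T(X) = 4 + X (T(X) = X + 4 = 4 + X)
F = 0 (F = 0*(4 + 4) = 0*8 = 0)
(s(1) + F)² = (-3/2 + 0)² = (-3/2)² = 9/4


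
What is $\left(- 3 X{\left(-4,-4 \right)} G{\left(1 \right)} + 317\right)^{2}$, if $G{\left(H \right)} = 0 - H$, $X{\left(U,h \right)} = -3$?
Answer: $94864$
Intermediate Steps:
$G{\left(H \right)} = - H$
$\left(- 3 X{\left(-4,-4 \right)} G{\left(1 \right)} + 317\right)^{2} = \left(\left(-3\right) \left(-3\right) \left(\left(-1\right) 1\right) + 317\right)^{2} = \left(9 \left(-1\right) + 317\right)^{2} = \left(-9 + 317\right)^{2} = 308^{2} = 94864$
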